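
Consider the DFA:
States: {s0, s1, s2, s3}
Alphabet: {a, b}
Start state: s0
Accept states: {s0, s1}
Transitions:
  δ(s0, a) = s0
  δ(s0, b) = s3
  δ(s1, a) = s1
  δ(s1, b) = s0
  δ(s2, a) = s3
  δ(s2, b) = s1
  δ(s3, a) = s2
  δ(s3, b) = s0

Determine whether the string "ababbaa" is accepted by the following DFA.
Processing string "ababbaa":
  s0 --a--> s0
  s0 --b--> s3
  s3 --a--> s2
  s2 --b--> s1
  s1 --b--> s0
  s0 --a--> s0
  s0 --a--> s0
Final state: s0
Accept states: {s0, s1}
Yes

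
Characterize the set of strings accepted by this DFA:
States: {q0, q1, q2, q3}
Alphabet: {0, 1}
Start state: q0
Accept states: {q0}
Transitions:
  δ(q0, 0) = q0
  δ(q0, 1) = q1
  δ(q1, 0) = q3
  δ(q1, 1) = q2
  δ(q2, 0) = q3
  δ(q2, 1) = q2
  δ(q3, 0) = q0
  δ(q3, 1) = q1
Testing a few strings:
  '0011' → reject
  '1' → reject
  '1110' → reject
  '10' → reject
State roles: q0=value ≡ 0 (mod 4); q1=value ≡ 1 (mod 4); q2=value ≡ 3 (mod 4); q3=value ≡ 2 (mod 4)
All binary strings representing a multiple of 4 (read in base 2; leading zeros allowed and ε counts as 0)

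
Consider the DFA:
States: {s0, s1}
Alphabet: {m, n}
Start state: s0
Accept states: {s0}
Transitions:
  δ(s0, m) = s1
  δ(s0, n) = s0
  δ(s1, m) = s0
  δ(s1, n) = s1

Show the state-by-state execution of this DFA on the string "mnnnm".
read 'm': s0 → s1
  read 'n': s1 → s1
  read 'n': s1 → s1
  read 'n': s1 → s1
  read 'm': s1 → s0
s0 -> s1 -> s1 -> s1 -> s1 -> s0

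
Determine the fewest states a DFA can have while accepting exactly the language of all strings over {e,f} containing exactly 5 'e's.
By Myhill–Nerode, count the distinguishable equivalence classes: 7 classes — having seen 0, 1, …, 5, or >5 copies of 'e'; the count-5 class is the only accepting one and >5 is dead.
7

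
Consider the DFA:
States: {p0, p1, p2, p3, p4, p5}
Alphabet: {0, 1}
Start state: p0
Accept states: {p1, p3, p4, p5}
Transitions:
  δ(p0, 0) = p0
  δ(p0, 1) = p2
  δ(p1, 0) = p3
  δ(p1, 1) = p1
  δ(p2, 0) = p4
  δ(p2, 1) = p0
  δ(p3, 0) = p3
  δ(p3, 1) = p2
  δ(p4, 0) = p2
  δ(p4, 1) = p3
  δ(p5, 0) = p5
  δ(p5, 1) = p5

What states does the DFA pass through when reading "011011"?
read '0': p0 → p0
  read '1': p0 → p2
  read '1': p2 → p0
  read '0': p0 → p0
  read '1': p0 → p2
  read '1': p2 → p0
p0 -> p0 -> p2 -> p0 -> p0 -> p2 -> p0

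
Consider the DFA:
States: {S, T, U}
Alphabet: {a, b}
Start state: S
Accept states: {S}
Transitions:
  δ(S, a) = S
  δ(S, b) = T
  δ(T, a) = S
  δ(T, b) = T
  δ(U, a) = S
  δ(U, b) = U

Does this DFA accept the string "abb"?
Processing string "abb":
  S --a--> S
  S --b--> T
  T --b--> T
Final state: T
Accept states: {S}
No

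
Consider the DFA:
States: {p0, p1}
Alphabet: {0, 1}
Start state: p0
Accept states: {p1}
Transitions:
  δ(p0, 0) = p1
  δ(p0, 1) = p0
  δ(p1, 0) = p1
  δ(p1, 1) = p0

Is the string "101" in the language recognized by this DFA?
Processing string "101":
  p0 --1--> p0
  p0 --0--> p1
  p1 --1--> p0
Final state: p0
Accept states: {p1}
No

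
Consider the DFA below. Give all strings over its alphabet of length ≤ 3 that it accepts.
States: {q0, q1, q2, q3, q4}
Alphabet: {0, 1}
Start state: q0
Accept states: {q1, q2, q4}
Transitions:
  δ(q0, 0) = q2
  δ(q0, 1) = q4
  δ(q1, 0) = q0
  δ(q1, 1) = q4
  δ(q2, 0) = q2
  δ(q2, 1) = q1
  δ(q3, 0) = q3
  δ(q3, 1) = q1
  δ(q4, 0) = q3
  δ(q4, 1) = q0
0, 1, 00, 01, 000, 001, 011, 101, 110, 111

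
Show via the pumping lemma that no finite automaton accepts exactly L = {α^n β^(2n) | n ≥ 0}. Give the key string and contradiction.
Assume L is regular with pumping length p. Idea: pumping the α-block breaks the 1:2 ratio.
Choose s = α^p β^(2p) (length 3p ≥ p). By the pumping lemma, s = xyz with |xy| ≤ p, |y| > 0, so y = α^k with k ≥ 1. Then xy²z = α^(p+k) β^(2p). For this to be in L we would need 2p = 2(p+k), i.e. 2k = 0, contradicting k ≥ 1. So xy²z ∉ L.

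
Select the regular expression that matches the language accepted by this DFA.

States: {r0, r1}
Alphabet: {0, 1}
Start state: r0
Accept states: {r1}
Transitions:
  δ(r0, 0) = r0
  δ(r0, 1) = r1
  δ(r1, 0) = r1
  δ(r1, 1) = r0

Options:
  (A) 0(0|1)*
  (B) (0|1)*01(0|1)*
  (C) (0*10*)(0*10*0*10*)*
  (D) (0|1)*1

Check each option against the DFA on short strings; one disagreement eliminates an option:
  (A) 0(0|1)*: on '0' the DFA goes r0 → r0 and rejects (r0 ∉ Accept), but the regex matches it → eliminate
  (B) (0|1)*01(0|1)*: on '1' the DFA goes r0 → r1 and accepts (r1 ∈ Accept), but the regex does not match it → eliminate
  (C) (0*10*)(0*10*0*10*)*: agrees with the DFA on every string of length ≤ 6
  (D) (0|1)*1: on '10' the DFA goes r0 → r1 → r1 and accepts (r1 ∈ Accept), but the regex does not match it → eliminate
Only (C) is consistent with the DFA.
(C) (0*10*)(0*10*0*10*)*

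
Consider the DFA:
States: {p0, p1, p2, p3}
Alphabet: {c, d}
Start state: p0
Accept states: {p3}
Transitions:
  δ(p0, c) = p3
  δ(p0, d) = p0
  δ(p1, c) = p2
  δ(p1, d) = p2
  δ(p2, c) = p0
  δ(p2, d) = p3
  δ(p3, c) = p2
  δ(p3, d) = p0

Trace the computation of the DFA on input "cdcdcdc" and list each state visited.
read 'c': p0 → p3
  read 'd': p3 → p0
  read 'c': p0 → p3
  read 'd': p3 → p0
  read 'c': p0 → p3
  read 'd': p3 → p0
  read 'c': p0 → p3
p0 -> p3 -> p0 -> p3 -> p0 -> p3 -> p0 -> p3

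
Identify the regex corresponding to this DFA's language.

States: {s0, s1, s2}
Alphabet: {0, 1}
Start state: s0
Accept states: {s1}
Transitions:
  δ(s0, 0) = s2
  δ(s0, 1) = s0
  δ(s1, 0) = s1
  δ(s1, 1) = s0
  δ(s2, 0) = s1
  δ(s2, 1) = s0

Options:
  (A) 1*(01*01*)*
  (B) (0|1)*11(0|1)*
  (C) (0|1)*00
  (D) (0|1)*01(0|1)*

Check each option against the DFA on short strings; one disagreement eliminates an option:
  (A) 1*(01*01*)*: on ε the DFA stays in s0 and rejects (s0 ∉ Accept), but the regex matches it → eliminate
  (B) (0|1)*11(0|1)*: on '00' the DFA goes s0 → s2 → s1 and accepts (s1 ∈ Accept), but the regex does not match it → eliminate
  (C) (0|1)*00: agrees with the DFA on every string of length ≤ 6
  (D) (0|1)*01(0|1)*: on '00' the DFA goes s0 → s2 → s1 and accepts (s1 ∈ Accept), but the regex does not match it → eliminate
Only (C) is consistent with the DFA.
(C) (0|1)*00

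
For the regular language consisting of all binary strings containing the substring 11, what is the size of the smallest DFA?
By Myhill–Nerode, count the distinguishable equivalence classes: 3 classes — one per longest suffix of the input that is a prefix of '11' (lengths 0 through 1), plus an absorbing 'already seen 11' class.
3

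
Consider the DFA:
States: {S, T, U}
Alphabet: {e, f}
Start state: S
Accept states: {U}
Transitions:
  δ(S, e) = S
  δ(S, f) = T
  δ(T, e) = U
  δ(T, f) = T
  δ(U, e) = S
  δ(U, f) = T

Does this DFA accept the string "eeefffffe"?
Processing string "eeefffffe":
  S --e--> S
  S --e--> S
  S --e--> S
  S --f--> T
  T --f--> T
  T --f--> T
  T --f--> T
  T --f--> T
  T --e--> U
Final state: U
Accept states: {U}
Yes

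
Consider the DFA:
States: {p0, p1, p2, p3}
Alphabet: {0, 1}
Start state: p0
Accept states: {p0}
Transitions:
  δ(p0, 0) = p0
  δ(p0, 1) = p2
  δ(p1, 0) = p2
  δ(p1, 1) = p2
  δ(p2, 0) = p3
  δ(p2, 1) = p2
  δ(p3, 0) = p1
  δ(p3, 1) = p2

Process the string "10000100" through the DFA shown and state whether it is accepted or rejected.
Processing string "10000100":
  p0 --1--> p2
  p2 --0--> p3
  p3 --0--> p1
  p1 --0--> p2
  p2 --0--> p3
  p3 --1--> p2
  p2 --0--> p3
  p3 --0--> p1
Final state: p1
Accept states: {p0}
No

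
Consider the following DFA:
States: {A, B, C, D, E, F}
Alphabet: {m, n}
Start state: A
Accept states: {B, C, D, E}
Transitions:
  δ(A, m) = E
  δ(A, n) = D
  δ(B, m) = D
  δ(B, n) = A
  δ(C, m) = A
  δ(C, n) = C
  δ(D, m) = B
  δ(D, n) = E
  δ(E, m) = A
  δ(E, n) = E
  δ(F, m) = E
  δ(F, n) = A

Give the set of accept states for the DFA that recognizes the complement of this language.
Complement accept states = All states \ Original accept states
= {A, B, C, D, E, F} \ {B, C, D, E}
{A, F}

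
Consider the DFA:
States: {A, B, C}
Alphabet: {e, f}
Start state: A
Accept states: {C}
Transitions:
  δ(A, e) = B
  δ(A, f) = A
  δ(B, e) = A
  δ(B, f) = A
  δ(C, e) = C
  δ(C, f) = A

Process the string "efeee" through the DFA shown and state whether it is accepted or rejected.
Processing string "efeee":
  A --e--> B
  B --f--> A
  A --e--> B
  B --e--> A
  A --e--> B
Final state: B
Accept states: {C}
No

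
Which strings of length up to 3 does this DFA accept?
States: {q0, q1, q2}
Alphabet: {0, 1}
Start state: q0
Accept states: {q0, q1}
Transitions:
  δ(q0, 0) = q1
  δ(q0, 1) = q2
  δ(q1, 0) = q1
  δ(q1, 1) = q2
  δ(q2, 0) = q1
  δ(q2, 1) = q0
ε, 0, 00, 10, 11, 000, 010, 011, 100, 110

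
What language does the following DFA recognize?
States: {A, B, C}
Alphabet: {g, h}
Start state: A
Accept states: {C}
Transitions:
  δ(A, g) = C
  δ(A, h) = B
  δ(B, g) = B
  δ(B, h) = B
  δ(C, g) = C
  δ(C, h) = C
Testing a few strings:
  'hgh' → reject
  'gh' → accept
  'g' → accept
  'gg' → accept
State roles: A=no input read; B=started with h (dead); C=started with g
All strings over {g,h} starting with g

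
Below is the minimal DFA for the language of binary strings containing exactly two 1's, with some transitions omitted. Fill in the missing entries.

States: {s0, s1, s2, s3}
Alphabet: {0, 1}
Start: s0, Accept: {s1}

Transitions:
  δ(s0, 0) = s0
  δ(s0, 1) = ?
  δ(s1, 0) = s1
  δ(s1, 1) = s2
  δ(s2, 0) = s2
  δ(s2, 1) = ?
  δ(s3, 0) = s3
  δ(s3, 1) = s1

From the language and accept set, identify what each state tracks — s0: zero 1's; s1: two 1's; s2: ≥ three 1's (dead); s3: one 1.
Each missing δ(q, a) is the state matching the new tracked value after reading a.
δ(s0, 1) = s3; δ(s2, 1) = s2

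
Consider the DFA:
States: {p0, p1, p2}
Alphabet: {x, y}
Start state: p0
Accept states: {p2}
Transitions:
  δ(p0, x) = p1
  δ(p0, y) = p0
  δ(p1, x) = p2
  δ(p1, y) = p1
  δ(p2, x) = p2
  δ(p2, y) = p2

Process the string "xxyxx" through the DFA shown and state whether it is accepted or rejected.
Processing string "xxyxx":
  p0 --x--> p1
  p1 --x--> p2
  p2 --y--> p2
  p2 --x--> p2
  p2 --x--> p2
Final state: p2
Accept states: {p2}
Yes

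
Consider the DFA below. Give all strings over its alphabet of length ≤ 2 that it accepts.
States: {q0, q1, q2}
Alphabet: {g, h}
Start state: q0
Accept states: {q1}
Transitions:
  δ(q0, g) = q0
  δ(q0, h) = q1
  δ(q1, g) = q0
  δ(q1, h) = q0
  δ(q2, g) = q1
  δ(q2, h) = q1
h, gh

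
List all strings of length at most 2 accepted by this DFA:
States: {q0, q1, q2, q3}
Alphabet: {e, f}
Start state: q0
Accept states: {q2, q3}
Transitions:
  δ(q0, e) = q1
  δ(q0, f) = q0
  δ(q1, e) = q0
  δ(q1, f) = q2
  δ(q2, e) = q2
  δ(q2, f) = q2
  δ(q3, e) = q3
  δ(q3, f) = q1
ef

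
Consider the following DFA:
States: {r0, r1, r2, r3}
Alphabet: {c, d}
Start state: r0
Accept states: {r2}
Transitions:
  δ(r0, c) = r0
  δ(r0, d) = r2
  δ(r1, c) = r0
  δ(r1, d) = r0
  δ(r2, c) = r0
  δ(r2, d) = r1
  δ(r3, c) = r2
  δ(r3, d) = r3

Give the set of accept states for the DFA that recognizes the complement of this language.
Complement accept states = All states \ Original accept states
= {r0, r1, r2, r3} \ {r2}
{r0, r1, r3}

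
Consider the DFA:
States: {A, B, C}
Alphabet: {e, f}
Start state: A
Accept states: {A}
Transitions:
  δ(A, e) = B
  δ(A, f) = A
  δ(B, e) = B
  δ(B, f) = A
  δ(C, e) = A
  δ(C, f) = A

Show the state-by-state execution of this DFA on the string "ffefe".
read 'f': A → A
  read 'f': A → A
  read 'e': A → B
  read 'f': B → A
  read 'e': A → B
A -> A -> A -> B -> A -> B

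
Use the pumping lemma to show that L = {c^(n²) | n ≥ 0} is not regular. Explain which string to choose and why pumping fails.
Assume L is regular with pumping length p. Idea: pumping adds a fixed amount, but gaps between consecutive squares grow.
Choose s = c^(p²) (length p² ≥ p). By the pumping lemma, s = xyz with |xy| ≤ p, |y| > 0, so |y| = k with 1 ≤ k ≤ p. Then |xy²z| = p²+k. Since p² < p²+k ≤ p²+p < (p+1)², the length p²+k lies strictly between consecutive squares, so it is not a perfect square and xy²z ∉ L.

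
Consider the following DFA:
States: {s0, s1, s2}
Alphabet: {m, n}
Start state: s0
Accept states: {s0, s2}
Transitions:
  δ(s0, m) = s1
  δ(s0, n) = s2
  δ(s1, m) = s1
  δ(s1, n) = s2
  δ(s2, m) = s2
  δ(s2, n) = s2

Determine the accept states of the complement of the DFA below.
Complement accept states = All states \ Original accept states
= {s0, s1, s2} \ {s0, s2}
{s1}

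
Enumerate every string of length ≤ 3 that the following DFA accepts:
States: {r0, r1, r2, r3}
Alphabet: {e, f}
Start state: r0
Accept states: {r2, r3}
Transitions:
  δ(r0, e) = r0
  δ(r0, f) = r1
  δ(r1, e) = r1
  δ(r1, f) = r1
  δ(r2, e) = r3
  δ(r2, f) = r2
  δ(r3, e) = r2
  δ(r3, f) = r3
None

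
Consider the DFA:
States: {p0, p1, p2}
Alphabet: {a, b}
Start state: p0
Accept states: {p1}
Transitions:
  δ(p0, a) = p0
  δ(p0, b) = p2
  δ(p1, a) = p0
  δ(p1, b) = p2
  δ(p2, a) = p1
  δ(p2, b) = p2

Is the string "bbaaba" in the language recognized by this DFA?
Processing string "bbaaba":
  p0 --b--> p2
  p2 --b--> p2
  p2 --a--> p1
  p1 --a--> p0
  p0 --b--> p2
  p2 --a--> p1
Final state: p1
Accept states: {p1}
Yes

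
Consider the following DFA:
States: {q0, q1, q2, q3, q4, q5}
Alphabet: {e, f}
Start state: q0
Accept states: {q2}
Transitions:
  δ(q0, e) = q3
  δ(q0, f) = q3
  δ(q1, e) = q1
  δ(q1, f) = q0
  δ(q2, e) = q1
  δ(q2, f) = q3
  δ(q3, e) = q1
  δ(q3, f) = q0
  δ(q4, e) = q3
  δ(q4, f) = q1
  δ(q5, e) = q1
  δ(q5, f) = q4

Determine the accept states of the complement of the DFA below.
Complement accept states = All states \ Original accept states
= {q0, q1, q2, q3, q4, q5} \ {q2}
{q0, q1, q3, q4, q5}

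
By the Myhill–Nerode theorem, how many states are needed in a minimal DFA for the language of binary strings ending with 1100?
By Myhill–Nerode, count the distinguishable equivalence classes: 5 classes — one per longest suffix of the input that is a prefix of '1100' (lengths 0 through 4); only the length-4 class is accepting.
5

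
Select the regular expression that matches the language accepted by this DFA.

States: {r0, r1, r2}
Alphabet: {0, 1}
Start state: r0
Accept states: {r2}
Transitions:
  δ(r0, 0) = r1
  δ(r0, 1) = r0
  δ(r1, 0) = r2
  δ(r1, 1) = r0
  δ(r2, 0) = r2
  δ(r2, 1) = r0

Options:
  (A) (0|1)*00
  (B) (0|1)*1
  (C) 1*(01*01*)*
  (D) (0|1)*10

Check each option against the DFA on short strings; one disagreement eliminates an option:
  (A) (0|1)*00: agrees with the DFA on every string of length ≤ 6
  (B) (0|1)*1: on '1' the DFA goes r0 → r0 and rejects (r0 ∉ Accept), but the regex matches it → eliminate
  (C) 1*(01*01*)*: on ε the DFA stays in r0 and rejects (r0 ∉ Accept), but the regex matches it → eliminate
  (D) (0|1)*10: on '00' the DFA goes r0 → r1 → r2 and accepts (r2 ∈ Accept), but the regex does not match it → eliminate
Only (A) is consistent with the DFA.
(A) (0|1)*00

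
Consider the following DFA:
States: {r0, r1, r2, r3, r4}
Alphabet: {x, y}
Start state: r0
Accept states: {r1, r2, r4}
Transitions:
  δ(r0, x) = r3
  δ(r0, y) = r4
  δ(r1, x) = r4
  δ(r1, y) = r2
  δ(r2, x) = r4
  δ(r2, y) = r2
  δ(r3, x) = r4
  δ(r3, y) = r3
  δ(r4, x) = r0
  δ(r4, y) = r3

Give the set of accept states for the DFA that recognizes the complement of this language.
Complement accept states = All states \ Original accept states
= {r0, r1, r2, r3, r4} \ {r1, r2, r4}
{r0, r3}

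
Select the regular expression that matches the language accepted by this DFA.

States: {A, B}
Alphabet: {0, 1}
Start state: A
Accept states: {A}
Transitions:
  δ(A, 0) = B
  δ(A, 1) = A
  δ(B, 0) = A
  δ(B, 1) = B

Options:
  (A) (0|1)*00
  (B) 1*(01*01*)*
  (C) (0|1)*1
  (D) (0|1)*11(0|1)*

Check each option against the DFA on short strings; one disagreement eliminates an option:
  (A) (0|1)*00: on ε the DFA stays in A and accepts (A ∈ Accept), but the regex does not match it → eliminate
  (B) 1*(01*01*)*: agrees with the DFA on every string of length ≤ 6
  (C) (0|1)*1: on ε the DFA stays in A and accepts (A ∈ Accept), but the regex does not match it → eliminate
  (D) (0|1)*11(0|1)*: on ε the DFA stays in A and accepts (A ∈ Accept), but the regex does not match it → eliminate
Only (B) is consistent with the DFA.
(B) 1*(01*01*)*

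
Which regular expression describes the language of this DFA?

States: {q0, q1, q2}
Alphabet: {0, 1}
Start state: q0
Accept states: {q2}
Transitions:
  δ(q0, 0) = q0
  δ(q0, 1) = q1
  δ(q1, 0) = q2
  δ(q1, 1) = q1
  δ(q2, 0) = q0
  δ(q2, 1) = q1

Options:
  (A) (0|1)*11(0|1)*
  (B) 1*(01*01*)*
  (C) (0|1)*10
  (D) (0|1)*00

Check each option against the DFA on short strings; one disagreement eliminates an option:
  (A) (0|1)*11(0|1)*: on '10' the DFA goes q0 → q1 → q2 and accepts (q2 ∈ Accept), but the regex does not match it → eliminate
  (B) 1*(01*01*)*: on ε the DFA stays in q0 and rejects (q0 ∉ Accept), but the regex matches it → eliminate
  (C) (0|1)*10: agrees with the DFA on every string of length ≤ 6
  (D) (0|1)*00: on '00' the DFA goes q0 → q0 → q0 and rejects (q0 ∉ Accept), but the regex matches it → eliminate
Only (C) is consistent with the DFA.
(C) (0|1)*10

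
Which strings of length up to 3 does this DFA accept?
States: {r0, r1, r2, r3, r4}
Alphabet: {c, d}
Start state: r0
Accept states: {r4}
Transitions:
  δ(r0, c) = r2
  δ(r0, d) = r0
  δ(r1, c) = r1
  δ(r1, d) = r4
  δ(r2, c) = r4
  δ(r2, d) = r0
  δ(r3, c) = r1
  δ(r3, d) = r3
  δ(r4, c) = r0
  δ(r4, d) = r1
cc, dcc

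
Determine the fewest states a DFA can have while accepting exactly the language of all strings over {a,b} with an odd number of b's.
By Myhill–Nerode, count the distinguishable equivalence classes: two classes — parity of the count of b's.
2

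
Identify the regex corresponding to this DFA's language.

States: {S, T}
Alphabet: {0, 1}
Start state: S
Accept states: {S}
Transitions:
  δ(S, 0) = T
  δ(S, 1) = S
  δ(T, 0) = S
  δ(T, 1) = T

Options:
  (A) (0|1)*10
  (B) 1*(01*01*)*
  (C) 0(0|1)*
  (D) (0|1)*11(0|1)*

Check each option against the DFA on short strings; one disagreement eliminates an option:
  (A) (0|1)*10: on ε the DFA stays in S and accepts (S ∈ Accept), but the regex does not match it → eliminate
  (B) 1*(01*01*)*: agrees with the DFA on every string of length ≤ 6
  (C) 0(0|1)*: on ε the DFA stays in S and accepts (S ∈ Accept), but the regex does not match it → eliminate
  (D) (0|1)*11(0|1)*: on ε the DFA stays in S and accepts (S ∈ Accept), but the regex does not match it → eliminate
Only (B) is consistent with the DFA.
(B) 1*(01*01*)*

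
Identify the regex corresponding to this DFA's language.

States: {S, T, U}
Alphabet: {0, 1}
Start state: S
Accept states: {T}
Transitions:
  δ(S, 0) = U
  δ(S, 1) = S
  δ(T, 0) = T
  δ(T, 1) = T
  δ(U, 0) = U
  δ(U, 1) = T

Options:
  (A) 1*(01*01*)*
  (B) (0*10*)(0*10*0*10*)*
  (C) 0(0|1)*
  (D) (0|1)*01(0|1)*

Check each option against the DFA on short strings; one disagreement eliminates an option:
  (A) 1*(01*01*)*: on ε the DFA stays in S and rejects (S ∉ Accept), but the regex matches it → eliminate
  (B) (0*10*)(0*10*0*10*)*: on '1' the DFA goes S → S and rejects (S ∉ Accept), but the regex matches it → eliminate
  (C) 0(0|1)*: on '0' the DFA goes S → U and rejects (U ∉ Accept), but the regex matches it → eliminate
  (D) (0|1)*01(0|1)*: agrees with the DFA on every string of length ≤ 6
Only (D) is consistent with the DFA.
(D) (0|1)*01(0|1)*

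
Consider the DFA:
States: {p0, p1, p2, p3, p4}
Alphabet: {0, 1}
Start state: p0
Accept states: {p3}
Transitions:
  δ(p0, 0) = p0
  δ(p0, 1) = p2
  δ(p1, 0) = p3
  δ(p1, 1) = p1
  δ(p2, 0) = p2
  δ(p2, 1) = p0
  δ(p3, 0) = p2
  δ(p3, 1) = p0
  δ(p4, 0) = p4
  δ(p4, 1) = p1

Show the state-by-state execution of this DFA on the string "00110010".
read '0': p0 → p0
  read '0': p0 → p0
  read '1': p0 → p2
  read '1': p2 → p0
  read '0': p0 → p0
  read '0': p0 → p0
  read '1': p0 → p2
  read '0': p2 → p2
p0 -> p0 -> p0 -> p2 -> p0 -> p0 -> p0 -> p2 -> p2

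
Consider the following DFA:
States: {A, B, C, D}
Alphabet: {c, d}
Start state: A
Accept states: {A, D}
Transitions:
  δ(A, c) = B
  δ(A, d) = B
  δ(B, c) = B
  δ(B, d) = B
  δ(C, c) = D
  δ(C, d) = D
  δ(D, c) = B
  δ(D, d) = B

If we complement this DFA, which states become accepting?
Complement accept states = All states \ Original accept states
= {A, B, C, D} \ {A, D}
{B, C}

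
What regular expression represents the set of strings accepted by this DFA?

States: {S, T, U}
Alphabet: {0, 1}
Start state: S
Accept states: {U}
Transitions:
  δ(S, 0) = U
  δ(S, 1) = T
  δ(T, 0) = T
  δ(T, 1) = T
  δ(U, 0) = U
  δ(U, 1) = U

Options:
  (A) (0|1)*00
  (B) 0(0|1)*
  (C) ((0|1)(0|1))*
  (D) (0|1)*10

Check each option against the DFA on short strings; one disagreement eliminates an option:
  (A) (0|1)*00: on '0' the DFA goes S → U and accepts (U ∈ Accept), but the regex does not match it → eliminate
  (B) 0(0|1)*: agrees with the DFA on every string of length ≤ 6
  (C) ((0|1)(0|1))*: on ε the DFA stays in S and rejects (S ∉ Accept), but the regex matches it → eliminate
  (D) (0|1)*10: on '0' the DFA goes S → U and accepts (U ∈ Accept), but the regex does not match it → eliminate
Only (B) is consistent with the DFA.
(B) 0(0|1)*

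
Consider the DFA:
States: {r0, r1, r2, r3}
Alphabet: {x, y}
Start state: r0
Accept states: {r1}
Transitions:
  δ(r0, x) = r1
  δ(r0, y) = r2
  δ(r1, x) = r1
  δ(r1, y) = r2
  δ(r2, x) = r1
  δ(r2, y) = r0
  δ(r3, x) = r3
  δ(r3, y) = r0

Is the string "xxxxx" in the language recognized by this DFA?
Processing string "xxxxx":
  r0 --x--> r1
  r1 --x--> r1
  r1 --x--> r1
  r1 --x--> r1
  r1 --x--> r1
Final state: r1
Accept states: {r1}
Yes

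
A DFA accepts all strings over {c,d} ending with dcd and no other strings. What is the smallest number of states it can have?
By Myhill–Nerode, count the distinguishable equivalence classes: 4 classes — one per longest suffix of the input that is a prefix of 'dcd' (lengths 0 through 3); only the length-3 class is accepting.
4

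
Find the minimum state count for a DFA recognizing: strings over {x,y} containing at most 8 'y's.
By Myhill–Nerode, count the distinguishable equivalence classes: 10 classes — having seen 0, 1, …, 8, or >8 copies of 'y'; counts 0 through 8 are accepting and >8 is dead.
10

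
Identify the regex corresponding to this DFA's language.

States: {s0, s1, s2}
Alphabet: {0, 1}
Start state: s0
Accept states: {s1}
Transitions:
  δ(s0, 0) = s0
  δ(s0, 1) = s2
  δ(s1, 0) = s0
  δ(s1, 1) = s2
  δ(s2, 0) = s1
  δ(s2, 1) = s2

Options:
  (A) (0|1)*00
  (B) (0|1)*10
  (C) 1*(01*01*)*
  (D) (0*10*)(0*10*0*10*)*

Check each option against the DFA on short strings; one disagreement eliminates an option:
  (A) (0|1)*00: on '00' the DFA goes s0 → s0 → s0 and rejects (s0 ∉ Accept), but the regex matches it → eliminate
  (B) (0|1)*10: agrees with the DFA on every string of length ≤ 6
  (C) 1*(01*01*)*: on ε the DFA stays in s0 and rejects (s0 ∉ Accept), but the regex matches it → eliminate
  (D) (0*10*)(0*10*0*10*)*: on '1' the DFA goes s0 → s2 and rejects (s2 ∉ Accept), but the regex matches it → eliminate
Only (B) is consistent with the DFA.
(B) (0|1)*10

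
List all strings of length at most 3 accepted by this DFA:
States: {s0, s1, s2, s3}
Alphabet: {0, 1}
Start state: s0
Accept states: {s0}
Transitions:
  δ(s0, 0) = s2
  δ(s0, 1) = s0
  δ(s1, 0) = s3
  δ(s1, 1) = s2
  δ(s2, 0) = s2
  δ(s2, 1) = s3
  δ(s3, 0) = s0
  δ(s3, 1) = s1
ε, 1, 11, 010, 111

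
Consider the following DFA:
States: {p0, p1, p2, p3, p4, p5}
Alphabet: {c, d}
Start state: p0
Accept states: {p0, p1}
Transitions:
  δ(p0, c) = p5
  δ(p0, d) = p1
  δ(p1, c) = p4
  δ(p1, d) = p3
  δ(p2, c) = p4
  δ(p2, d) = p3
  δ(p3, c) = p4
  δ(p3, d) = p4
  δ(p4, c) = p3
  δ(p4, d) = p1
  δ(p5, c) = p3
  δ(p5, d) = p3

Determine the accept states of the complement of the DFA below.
Complement accept states = All states \ Original accept states
= {p0, p1, p2, p3, p4, p5} \ {p0, p1}
{p2, p3, p4, p5}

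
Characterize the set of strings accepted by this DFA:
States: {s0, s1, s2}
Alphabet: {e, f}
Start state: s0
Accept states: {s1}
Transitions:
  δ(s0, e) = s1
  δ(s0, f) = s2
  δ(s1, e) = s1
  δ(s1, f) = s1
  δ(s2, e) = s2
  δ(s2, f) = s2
Testing a few strings:
  'eef' → accept
  'fe' → reject
  'eff' → accept
  'fee' → reject
State roles: s0=no input read; s1=started with e; s2=started with f (dead)
All strings over {e,f} starting with e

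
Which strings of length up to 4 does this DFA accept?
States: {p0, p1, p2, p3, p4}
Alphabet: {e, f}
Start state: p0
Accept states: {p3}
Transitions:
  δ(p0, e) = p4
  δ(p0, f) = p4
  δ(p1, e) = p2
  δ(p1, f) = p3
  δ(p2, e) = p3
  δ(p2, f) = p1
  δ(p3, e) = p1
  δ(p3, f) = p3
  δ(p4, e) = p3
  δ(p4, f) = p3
ee, ef, fe, ff, eef, eff, fef, fff, eeef, eeff, efef, efff, feef, feff, ffef, ffff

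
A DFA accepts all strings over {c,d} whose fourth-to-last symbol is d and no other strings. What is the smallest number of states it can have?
By Myhill–Nerode, count the distinguishable equivalence classes: 2^4 = 16 classes — the DFA must remember the last 4 symbols read; every pair of distinct length-4 suffixes is distinguishable by some continuation.
16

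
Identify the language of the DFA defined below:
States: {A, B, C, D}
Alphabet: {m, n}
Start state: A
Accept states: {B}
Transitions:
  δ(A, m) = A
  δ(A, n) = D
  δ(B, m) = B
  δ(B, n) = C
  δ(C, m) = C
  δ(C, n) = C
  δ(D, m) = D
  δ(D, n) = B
Testing a few strings:
  'm' → reject
  'mnn' → accept
  'mnnn' → reject
  'nnmn' → reject
State roles: A=zero n's; B=two n's; C=≥ three n's (dead); D=one n
All strings over {m,n} containing exactly two n's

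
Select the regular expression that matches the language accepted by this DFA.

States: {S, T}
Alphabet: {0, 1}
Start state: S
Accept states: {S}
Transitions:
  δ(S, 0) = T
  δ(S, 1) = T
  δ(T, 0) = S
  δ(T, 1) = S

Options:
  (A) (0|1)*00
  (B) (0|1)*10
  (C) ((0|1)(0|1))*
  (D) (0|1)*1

Check each option against the DFA on short strings; one disagreement eliminates an option:
  (A) (0|1)*00: on ε the DFA stays in S and accepts (S ∈ Accept), but the regex does not match it → eliminate
  (B) (0|1)*10: on ε the DFA stays in S and accepts (S ∈ Accept), but the regex does not match it → eliminate
  (C) ((0|1)(0|1))*: agrees with the DFA on every string of length ≤ 6
  (D) (0|1)*1: on ε the DFA stays in S and accepts (S ∈ Accept), but the regex does not match it → eliminate
Only (C) is consistent with the DFA.
(C) ((0|1)(0|1))*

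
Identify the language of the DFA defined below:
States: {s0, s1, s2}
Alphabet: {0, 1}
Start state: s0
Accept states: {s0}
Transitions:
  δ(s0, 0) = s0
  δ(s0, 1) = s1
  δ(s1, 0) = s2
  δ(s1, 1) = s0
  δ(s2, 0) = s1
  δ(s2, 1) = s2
Testing a few strings:
  '1010' → reject
  '1011' → reject
  '01' → reject
  '011' → accept
State roles: s0=value ≡ 0 (mod 3); s1=value ≡ 1 (mod 3); s2=value ≡ 2 (mod 3)
All binary strings representing a multiple of 3 (read in base 2; leading zeros allowed and ε counts as 0)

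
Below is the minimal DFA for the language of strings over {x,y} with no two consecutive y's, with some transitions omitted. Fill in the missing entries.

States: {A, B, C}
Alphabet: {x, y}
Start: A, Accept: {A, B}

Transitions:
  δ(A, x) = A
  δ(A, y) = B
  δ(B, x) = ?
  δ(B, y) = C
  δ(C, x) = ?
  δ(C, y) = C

From the language and accept set, identify what each state tracks — A: last symbol not y (ok); B: last symbol y (ok); C: saw yy (dead).
Each missing δ(q, a) is the state matching the new tracked value after reading a.
δ(B, x) = A; δ(C, x) = C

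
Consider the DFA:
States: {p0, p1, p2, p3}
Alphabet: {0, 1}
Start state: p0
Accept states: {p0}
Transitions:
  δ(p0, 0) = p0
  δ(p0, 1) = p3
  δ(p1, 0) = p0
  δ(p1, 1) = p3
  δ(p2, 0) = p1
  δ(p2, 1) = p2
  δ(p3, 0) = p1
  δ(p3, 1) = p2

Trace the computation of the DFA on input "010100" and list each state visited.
read '0': p0 → p0
  read '1': p0 → p3
  read '0': p3 → p1
  read '1': p1 → p3
  read '0': p3 → p1
  read '0': p1 → p0
p0 -> p0 -> p3 -> p1 -> p3 -> p1 -> p0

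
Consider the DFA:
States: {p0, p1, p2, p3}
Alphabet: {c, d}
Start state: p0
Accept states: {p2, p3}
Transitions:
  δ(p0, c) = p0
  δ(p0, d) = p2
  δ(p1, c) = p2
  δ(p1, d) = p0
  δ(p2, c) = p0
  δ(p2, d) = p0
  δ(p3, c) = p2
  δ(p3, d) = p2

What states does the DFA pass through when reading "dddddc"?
read 'd': p0 → p2
  read 'd': p2 → p0
  read 'd': p0 → p2
  read 'd': p2 → p0
  read 'd': p0 → p2
  read 'c': p2 → p0
p0 -> p2 -> p0 -> p2 -> p0 -> p2 -> p0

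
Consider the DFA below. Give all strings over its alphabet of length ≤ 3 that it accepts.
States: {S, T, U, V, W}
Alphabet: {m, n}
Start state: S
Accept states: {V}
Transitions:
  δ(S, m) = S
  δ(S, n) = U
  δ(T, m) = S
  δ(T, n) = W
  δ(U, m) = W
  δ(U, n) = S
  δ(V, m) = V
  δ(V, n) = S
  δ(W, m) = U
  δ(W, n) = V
nmn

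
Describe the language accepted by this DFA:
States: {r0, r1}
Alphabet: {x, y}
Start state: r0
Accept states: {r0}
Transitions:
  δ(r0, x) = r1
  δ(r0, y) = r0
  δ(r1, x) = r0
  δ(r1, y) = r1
Testing a few strings:
  'xx' → accept
  'y' → accept
  'xxy' → accept
  'x' → reject
State roles: r0=even number of x's so far; r1=odd number of x's so far
All strings over {x,y} with an even number of x's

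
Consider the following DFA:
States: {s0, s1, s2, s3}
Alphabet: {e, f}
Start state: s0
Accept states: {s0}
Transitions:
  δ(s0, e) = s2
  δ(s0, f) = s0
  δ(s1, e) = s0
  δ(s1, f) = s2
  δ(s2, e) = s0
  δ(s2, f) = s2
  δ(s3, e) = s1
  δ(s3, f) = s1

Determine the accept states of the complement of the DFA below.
Complement accept states = All states \ Original accept states
= {s0, s1, s2, s3} \ {s0}
{s1, s2, s3}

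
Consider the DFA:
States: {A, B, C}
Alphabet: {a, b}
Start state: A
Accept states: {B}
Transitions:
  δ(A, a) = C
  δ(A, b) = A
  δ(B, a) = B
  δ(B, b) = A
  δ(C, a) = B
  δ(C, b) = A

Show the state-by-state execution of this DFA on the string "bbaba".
read 'b': A → A
  read 'b': A → A
  read 'a': A → C
  read 'b': C → A
  read 'a': A → C
A -> A -> A -> C -> A -> C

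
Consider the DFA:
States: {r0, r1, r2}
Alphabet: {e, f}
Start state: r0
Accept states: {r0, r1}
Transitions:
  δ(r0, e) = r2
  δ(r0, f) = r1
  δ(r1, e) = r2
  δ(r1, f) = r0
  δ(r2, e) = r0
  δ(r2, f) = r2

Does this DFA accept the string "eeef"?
Processing string "eeef":
  r0 --e--> r2
  r2 --e--> r0
  r0 --e--> r2
  r2 --f--> r2
Final state: r2
Accept states: {r0, r1}
No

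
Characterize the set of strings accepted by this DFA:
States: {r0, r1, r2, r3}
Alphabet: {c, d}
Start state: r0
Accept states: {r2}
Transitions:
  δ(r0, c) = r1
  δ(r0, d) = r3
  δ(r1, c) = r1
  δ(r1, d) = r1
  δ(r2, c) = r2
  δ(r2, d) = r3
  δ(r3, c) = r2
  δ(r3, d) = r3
Testing a few strings:
  'dddc' → accept
  'ddcc' → accept
  'ccdd' → reject
  'cccc' → reject
State roles: r0=no input read; r1=started with c (dead); r2=started with d, last symbol c; r3=started with d, last symbol d
All strings over {c,d} that start with d and end with c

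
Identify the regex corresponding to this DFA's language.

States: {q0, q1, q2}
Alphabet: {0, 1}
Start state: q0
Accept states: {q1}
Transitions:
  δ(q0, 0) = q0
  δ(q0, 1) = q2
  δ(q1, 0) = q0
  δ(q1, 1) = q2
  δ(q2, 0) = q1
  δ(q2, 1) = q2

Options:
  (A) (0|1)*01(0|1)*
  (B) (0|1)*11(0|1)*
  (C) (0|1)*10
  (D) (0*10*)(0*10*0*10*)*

Check each option against the DFA on short strings; one disagreement eliminates an option:
  (A) (0|1)*01(0|1)*: on '01' the DFA goes q0 → q0 → q2 and rejects (q2 ∉ Accept), but the regex matches it → eliminate
  (B) (0|1)*11(0|1)*: on '10' the DFA goes q0 → q2 → q1 and accepts (q1 ∈ Accept), but the regex does not match it → eliminate
  (C) (0|1)*10: agrees with the DFA on every string of length ≤ 6
  (D) (0*10*)(0*10*0*10*)*: on '1' the DFA goes q0 → q2 and rejects (q2 ∉ Accept), but the regex matches it → eliminate
Only (C) is consistent with the DFA.
(C) (0|1)*10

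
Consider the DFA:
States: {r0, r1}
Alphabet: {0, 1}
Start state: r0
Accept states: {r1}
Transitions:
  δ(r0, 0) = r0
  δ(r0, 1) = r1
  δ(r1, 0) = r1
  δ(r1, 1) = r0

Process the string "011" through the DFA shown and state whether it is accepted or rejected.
Processing string "011":
  r0 --0--> r0
  r0 --1--> r1
  r1 --1--> r0
Final state: r0
Accept states: {r1}
No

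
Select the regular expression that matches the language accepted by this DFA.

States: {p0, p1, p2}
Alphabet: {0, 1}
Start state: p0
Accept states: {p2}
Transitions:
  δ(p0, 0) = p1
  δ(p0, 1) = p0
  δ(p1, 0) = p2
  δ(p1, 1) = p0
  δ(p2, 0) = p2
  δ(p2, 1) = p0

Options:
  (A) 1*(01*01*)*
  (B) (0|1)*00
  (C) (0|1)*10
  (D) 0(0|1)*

Check each option against the DFA on short strings; one disagreement eliminates an option:
  (A) 1*(01*01*)*: on ε the DFA stays in p0 and rejects (p0 ∉ Accept), but the regex matches it → eliminate
  (B) (0|1)*00: agrees with the DFA on every string of length ≤ 6
  (C) (0|1)*10: on '00' the DFA goes p0 → p1 → p2 and accepts (p2 ∈ Accept), but the regex does not match it → eliminate
  (D) 0(0|1)*: on '0' the DFA goes p0 → p1 and rejects (p1 ∉ Accept), but the regex matches it → eliminate
Only (B) is consistent with the DFA.
(B) (0|1)*00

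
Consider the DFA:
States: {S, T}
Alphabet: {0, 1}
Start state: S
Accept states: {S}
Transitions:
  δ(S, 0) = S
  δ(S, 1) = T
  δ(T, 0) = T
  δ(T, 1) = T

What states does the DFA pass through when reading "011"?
read '0': S → S
  read '1': S → T
  read '1': T → T
S -> S -> T -> T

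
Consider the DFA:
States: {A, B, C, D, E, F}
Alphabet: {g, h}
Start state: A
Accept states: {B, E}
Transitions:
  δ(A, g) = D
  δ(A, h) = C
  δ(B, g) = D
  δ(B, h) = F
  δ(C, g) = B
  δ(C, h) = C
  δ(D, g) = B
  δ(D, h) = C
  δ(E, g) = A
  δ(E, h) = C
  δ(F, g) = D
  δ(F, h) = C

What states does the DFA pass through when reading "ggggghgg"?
read 'g': A → D
  read 'g': D → B
  read 'g': B → D
  read 'g': D → B
  read 'g': B → D
  read 'h': D → C
  read 'g': C → B
  read 'g': B → D
A -> D -> B -> D -> B -> D -> C -> B -> D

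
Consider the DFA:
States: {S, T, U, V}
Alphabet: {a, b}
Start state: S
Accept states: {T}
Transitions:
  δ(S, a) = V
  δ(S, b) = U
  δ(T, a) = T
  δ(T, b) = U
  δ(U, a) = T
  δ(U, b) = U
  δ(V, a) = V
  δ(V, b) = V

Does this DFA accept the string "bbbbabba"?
Processing string "bbbbabba":
  S --b--> U
  U --b--> U
  U --b--> U
  U --b--> U
  U --a--> T
  T --b--> U
  U --b--> U
  U --a--> T
Final state: T
Accept states: {T}
Yes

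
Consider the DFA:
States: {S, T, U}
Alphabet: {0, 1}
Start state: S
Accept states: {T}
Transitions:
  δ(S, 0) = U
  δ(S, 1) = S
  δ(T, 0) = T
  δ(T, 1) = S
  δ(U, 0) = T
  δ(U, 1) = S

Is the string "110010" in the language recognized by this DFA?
Processing string "110010":
  S --1--> S
  S --1--> S
  S --0--> U
  U --0--> T
  T --1--> S
  S --0--> U
Final state: U
Accept states: {T}
No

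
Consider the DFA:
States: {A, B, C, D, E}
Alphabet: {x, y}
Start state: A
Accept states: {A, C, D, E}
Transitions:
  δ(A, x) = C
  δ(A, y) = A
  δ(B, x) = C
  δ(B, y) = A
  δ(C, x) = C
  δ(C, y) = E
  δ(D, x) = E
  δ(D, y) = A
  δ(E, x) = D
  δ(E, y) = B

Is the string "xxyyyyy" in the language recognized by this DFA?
Processing string "xxyyyyy":
  A --x--> C
  C --x--> C
  C --y--> E
  E --y--> B
  B --y--> A
  A --y--> A
  A --y--> A
Final state: A
Accept states: {A, C, D, E}
Yes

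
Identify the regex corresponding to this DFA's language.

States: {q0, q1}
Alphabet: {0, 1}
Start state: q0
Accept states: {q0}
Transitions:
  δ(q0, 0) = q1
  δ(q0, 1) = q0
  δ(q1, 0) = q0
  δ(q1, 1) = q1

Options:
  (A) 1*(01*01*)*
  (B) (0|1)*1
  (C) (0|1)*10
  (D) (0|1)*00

Check each option against the DFA on short strings; one disagreement eliminates an option:
  (A) 1*(01*01*)*: agrees with the DFA on every string of length ≤ 6
  (B) (0|1)*1: on ε the DFA stays in q0 and accepts (q0 ∈ Accept), but the regex does not match it → eliminate
  (C) (0|1)*10: on ε the DFA stays in q0 and accepts (q0 ∈ Accept), but the regex does not match it → eliminate
  (D) (0|1)*00: on ε the DFA stays in q0 and accepts (q0 ∈ Accept), but the regex does not match it → eliminate
Only (A) is consistent with the DFA.
(A) 1*(01*01*)*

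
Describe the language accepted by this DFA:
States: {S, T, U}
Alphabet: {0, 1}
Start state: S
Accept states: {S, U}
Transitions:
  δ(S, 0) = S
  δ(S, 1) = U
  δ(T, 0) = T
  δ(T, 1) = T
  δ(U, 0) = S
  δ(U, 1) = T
Testing a few strings:
  '0100' → accept
  '000' → accept
  '00' → accept
  '11' → reject
State roles: S=last symbol not 1 (ok); T=saw 11 (dead); U=last symbol 1 (ok)
All binary strings with no two consecutive 1's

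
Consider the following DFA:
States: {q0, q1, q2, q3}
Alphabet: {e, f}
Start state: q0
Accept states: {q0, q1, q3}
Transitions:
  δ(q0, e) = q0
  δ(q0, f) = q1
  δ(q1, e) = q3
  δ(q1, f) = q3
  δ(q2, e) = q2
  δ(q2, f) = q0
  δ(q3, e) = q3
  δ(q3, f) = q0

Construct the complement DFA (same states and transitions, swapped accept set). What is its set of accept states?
Complement accept states = All states \ Original accept states
= {q0, q1, q2, q3} \ {q0, q1, q3}
{q2}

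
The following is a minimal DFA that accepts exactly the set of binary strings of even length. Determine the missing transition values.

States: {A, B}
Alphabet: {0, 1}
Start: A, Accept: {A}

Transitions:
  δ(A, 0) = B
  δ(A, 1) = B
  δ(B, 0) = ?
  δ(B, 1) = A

From the language and accept set, identify what each state tracks — A: even length so far; B: odd length so far.
Each missing δ(q, a) is the state matching the new tracked value after reading a.
δ(B, 0) = A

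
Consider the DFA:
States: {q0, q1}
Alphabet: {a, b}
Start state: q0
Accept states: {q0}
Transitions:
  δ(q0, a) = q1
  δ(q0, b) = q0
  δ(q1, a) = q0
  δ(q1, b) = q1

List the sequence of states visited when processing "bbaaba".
read 'b': q0 → q0
  read 'b': q0 → q0
  read 'a': q0 → q1
  read 'a': q1 → q0
  read 'b': q0 → q0
  read 'a': q0 → q1
q0 -> q0 -> q0 -> q1 -> q0 -> q0 -> q1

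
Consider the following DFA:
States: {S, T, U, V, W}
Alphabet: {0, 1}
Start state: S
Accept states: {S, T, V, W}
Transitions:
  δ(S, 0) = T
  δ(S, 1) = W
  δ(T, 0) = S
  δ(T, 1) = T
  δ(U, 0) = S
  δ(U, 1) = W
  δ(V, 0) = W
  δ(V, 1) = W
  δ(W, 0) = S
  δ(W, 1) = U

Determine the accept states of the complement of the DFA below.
Complement accept states = All states \ Original accept states
= {S, T, U, V, W} \ {S, T, V, W}
{U}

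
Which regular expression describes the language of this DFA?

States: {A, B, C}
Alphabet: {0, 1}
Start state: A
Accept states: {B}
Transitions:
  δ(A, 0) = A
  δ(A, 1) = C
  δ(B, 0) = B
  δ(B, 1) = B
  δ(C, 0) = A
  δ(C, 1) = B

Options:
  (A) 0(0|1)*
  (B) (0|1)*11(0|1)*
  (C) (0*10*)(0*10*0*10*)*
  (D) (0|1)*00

Check each option against the DFA on short strings; one disagreement eliminates an option:
  (A) 0(0|1)*: on '0' the DFA goes A → A and rejects (A ∉ Accept), but the regex matches it → eliminate
  (B) (0|1)*11(0|1)*: agrees with the DFA on every string of length ≤ 6
  (C) (0*10*)(0*10*0*10*)*: on '1' the DFA goes A → C and rejects (C ∉ Accept), but the regex matches it → eliminate
  (D) (0|1)*00: on '00' the DFA goes A → A → A and rejects (A ∉ Accept), but the regex matches it → eliminate
Only (B) is consistent with the DFA.
(B) (0|1)*11(0|1)*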